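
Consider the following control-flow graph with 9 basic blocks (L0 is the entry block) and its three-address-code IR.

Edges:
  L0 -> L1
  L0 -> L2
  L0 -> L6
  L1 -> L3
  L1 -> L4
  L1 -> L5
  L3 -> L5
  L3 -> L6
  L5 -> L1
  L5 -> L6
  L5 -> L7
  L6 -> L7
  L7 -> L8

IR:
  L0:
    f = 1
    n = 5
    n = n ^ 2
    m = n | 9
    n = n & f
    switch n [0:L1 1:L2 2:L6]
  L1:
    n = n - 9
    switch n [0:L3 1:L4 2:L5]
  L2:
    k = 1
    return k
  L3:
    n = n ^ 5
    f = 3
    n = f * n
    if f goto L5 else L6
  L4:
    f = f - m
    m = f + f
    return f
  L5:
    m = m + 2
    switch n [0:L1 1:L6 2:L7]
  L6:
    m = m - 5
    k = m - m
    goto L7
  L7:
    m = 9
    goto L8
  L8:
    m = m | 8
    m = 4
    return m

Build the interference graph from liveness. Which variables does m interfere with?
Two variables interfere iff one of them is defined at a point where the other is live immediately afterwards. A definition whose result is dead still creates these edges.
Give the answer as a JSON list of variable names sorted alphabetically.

def/use:
  L0 def {f,m,n} use ∅
  L1 def {n} use {n}
  L2 def {k} use ∅
  L3 def {f,n} use {n}
  L4 def {f,m} use {f,m}
  L5 def {m} use {m,n}
  L6 def {k,m} use {m}
  L7 def {m} use ∅
  L8 def {m} use {m}

Backward fixpoint:
  live L0: ∅→{f,m,n}
  live L1: {f,m,n}→{f,m,n}
  live L2: ∅→∅
  live L3: {m,n}→{f,m,n}
  live L4: {f,m}→∅
  live L5: {f,m,n}→{f,m,n}
  live L6: {m}→∅
  live L7: ∅→{m}
  live L8: {m}→∅

Conflict graph:
  f — {m,n}
  k — ∅
  m — {f,n}
  n — {f,m}

N(m) = ["f", "n"]

Answer: ["f", "n"]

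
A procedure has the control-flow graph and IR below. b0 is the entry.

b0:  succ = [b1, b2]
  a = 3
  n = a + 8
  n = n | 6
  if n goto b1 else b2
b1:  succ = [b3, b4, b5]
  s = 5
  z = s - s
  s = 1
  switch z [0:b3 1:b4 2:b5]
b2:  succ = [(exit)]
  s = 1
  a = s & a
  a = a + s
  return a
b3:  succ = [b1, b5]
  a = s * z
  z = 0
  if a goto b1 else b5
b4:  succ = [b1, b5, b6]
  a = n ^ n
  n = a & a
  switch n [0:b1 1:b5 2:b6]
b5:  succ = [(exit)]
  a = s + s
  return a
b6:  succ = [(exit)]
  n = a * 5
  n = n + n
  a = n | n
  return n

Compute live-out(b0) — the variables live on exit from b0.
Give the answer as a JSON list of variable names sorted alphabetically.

Answer: ["a", "n"]

Analysis:
Per-block:
  b0: {a,n} / ∅
  b1: {s,z} / ∅
  b2: {a,s} / {a}
  b3: {a,z} / {s,z}
  b4: {a,n} / {n}
  b5: {a} / {s}
  b6: {a,n} / {a}

Live sets:
  b0: in=∅ out={a,n}
  b1: in={n} out={n,s,z}
  b2: in={a} out=∅
  b3: in={n,s,z} out={n,s}
  b4: in={n,s} out={a,n,s}
  b5: in={s} out=∅
  b6: in={a} out=∅

live-out(b0) = ["a", "n"]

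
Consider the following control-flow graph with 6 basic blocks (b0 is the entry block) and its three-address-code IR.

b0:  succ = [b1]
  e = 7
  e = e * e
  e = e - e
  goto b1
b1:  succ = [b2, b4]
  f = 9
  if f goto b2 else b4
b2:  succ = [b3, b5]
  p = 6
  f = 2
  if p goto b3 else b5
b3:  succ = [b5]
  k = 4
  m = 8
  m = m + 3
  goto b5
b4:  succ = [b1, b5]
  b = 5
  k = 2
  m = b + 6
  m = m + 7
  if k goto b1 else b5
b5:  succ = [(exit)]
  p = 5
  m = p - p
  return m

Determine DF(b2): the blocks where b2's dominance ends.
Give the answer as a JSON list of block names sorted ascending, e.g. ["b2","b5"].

idom tree: b1←b0 b2←b1 b3←b2 b4←b1 b5←b1
Dom∩ at merges:
  b1: preds {b0,b4}: {b0} ∩ {b0,b1,b4} = {b0}; idom=b0
  b5: preds {b2,b3,b4}: {b0,b1,b2} ∩ {b0,b1,b2,b3} ∩ {b0,b1,b4} = {b0,b1}; idom=b1

DF walk-up:
  join b1 pred b0: · stop@b0
  join b1 pred b4: b4→b1 stop@b0
  join b5 pred b2: b2 stop@b1
  join b5 pred b3: b3→b2 stop@b1
  join b5 pred b4: b4 stop@b1
  DF(b0)=∅
  DF(b1)={b1}
  DF(b2)={b5}
  DF(b3)={b5}
  DF(b4)={b1,b5}
  DF(b5)=∅

DF(b2) = ["b5"]

Answer: ["b5"]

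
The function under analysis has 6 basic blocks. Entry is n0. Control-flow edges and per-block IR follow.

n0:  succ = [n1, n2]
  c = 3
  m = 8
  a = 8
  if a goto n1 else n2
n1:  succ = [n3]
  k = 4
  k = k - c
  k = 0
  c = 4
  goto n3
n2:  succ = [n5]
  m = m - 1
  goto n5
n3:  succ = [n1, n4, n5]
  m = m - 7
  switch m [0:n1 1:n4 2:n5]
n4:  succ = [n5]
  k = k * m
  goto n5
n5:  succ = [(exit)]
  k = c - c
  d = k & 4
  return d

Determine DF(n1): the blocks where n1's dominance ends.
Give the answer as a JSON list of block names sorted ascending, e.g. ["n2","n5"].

Answer: ["n1", "n5"]

Analysis:
idom tree: n1←n0 n2←n0 n3←n1 n4←n3 n5←n0
Dom∩ at merges:
  n1: preds {n0,n3}: {n0} ∩ {n0,n1,n3} = {n0}; idom=n0
  n5: preds {n2,n3,n4}: {n0,n2} ∩ {n0,n1,n3} ∩ {n0,n1,n3,n4} = {n0}; idom=n0

DF derivation:
  n1←n0: walk · to n0
  n1←n3: walk n3→n1 to n0
  n5←n2: walk n2 to n0
  n5←n3: walk n3→n1 to n0
  n5←n4: walk n4→n3→n1 to n0
  n0 → ∅
  n1 → {n1,n5}
  n2 → {n5}
  n3 → {n1,n5}
  n4 → {n5}
  n5 → ∅

DF(n1) = ["n1", "n5"]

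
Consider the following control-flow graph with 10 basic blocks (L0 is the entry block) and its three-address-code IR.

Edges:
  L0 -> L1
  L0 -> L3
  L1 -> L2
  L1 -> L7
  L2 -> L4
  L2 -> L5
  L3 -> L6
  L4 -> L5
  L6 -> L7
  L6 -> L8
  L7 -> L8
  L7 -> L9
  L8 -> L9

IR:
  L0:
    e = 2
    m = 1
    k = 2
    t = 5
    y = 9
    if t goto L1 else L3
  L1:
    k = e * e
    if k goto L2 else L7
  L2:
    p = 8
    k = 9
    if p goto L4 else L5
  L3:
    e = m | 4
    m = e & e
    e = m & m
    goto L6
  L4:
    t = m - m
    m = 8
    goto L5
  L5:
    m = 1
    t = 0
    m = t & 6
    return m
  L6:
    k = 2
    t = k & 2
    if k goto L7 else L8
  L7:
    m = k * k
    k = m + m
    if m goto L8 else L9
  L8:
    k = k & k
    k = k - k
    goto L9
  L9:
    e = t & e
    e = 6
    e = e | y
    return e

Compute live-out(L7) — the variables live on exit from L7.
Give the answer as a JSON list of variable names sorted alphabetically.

def/use:
  L0 def {e,k,m,t,y} use ∅
  L1 def {k} use {e}
  L2 def {k,p} use ∅
  L3 def {e,m} use {m}
  L4 def {m,t} use {m}
  L5 def {m,t} use ∅
  L6 def {k,t} use ∅
  L7 def {k,m} use {k}
  L8 def {k} use {k}
  L9 def {e} use {e,t,y}

Liveness:
  live L0: ∅→{e,m,t,y}
  live L1: {e,m,t,y}→{e,k,m,t,y}
  live L2: {m}→{m}
  live L3: {m,y}→{e,y}
  live L4: {m}→∅
  live L5: ∅→∅
  live L6: {e,y}→{e,k,t,y}
  live L7: {e,k,t,y}→{e,k,t,y}
  live L8: {e,k,t,y}→{e,t,y}
  live L9: {e,t,y}→∅

live-out(L7) = ["e", "k", "t", "y"]

Answer: ["e", "k", "t", "y"]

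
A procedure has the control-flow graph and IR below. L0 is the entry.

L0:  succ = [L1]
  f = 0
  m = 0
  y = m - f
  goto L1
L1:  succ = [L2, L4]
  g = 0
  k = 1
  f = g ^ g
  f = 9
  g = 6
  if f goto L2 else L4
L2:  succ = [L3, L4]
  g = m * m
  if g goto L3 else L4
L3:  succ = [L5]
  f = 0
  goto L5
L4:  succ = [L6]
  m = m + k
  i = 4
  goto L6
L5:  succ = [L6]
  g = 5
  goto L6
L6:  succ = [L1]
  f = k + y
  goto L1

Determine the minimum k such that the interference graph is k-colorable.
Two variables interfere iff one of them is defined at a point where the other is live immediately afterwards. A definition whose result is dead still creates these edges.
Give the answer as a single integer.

Block summaries:
  L0 def {f,m,y} use ∅
  L1 def {f,g,k} use ∅
  L2 def {g} use {m}
  L3 def {f} use ∅
  L4 def {i,m} use {k,m}
  L5 def {g} use ∅
  L6 def {f} use {k,y}

Backward fixpoint:
  L0: in=∅ out={m,y}
  L1: in={m,y} out={k,m,y}
  L2: in={k,m,y} out={k,m,y}
  L3: in={k,m,y} out={k,m,y}
  L4: in={k,m,y} out={k,m,y}
  L5: in={k,m,y} out={k,m,y}
  L6: in={k,m,y} out={m,y}

Conflict graph:
  f — {g,k,m,y}
  g — {f,k,m,y}
  i — {k,m,y}
  k — {f,g,i,m,y}
  m — {f,g,i,k,y}
  y — {f,g,i,k,m}

Colouring:
  clique {f,g,k,m,y} ⇒ need ≥ 5
  assign f→r3 g→r4 i→r3 k→r0 m→r1 y→r2 — no edge inside a register ⇒ χ ≤ 5
  χ = 5

Answer: 5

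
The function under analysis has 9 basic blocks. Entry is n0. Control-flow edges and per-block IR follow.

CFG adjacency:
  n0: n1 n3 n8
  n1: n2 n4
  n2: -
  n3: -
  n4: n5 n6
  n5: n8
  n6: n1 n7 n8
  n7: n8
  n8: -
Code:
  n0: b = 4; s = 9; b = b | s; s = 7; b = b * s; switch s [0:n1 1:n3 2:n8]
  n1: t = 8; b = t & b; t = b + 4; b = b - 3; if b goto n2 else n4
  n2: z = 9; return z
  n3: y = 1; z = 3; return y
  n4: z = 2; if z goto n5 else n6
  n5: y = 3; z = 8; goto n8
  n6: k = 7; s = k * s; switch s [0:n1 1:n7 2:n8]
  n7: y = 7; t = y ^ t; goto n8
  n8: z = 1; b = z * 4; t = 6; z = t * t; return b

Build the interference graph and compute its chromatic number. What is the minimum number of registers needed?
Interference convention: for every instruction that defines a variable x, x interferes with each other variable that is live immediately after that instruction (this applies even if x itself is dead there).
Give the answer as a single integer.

Answer: 4

Working:
Block summaries:
  n0: def={b,s} ue=∅
  n1: def={b,t} ue={b}
  n2: def={z} ue=∅
  n3: def={y,z} ue=∅
  n4: def={z} ue=∅
  n5: def={y,z} ue=∅
  n6: def={k,s} ue={s}
  n7: def={t,y} ue={t}
  n8: def={b,t,z} ue=∅

Liveness:
  live n0: ∅→{b,s}
  live n1: {b,s}→{b,s,t}
  live n2: ∅→∅
  live n3: ∅→∅
  live n4: {b,s,t}→{b,s,t}
  live n5: ∅→∅
  live n6: {b,s,t}→{b,s,t}
  live n7: {t}→∅
  live n8: ∅→∅

Interference:
  b: {k,s,t,z}
  k: {b,s,t}
  s: {b,k,t,z}
  t: {b,k,s,y,z}
  y: {t,z}
  z: {b,s,t,y}

Registers:
  clique {b,k,s,t} ⇒ need ≥ 4
  4-colouring: R0={t}  R1={b,y}  R2={s}  R3={k,z}
  χ = 4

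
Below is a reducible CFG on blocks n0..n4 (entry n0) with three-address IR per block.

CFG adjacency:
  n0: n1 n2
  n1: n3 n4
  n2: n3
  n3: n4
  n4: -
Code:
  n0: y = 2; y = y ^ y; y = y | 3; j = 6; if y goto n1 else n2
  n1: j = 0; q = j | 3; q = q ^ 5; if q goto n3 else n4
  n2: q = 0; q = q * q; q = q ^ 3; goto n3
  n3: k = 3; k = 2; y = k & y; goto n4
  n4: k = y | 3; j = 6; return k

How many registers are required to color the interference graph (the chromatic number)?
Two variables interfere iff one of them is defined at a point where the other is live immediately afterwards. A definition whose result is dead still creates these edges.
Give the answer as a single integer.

Answer: 3

Analysis:
def/use:
  n0: {j,y} / ∅
  n1: {j,q} / ∅
  n2: {q} / ∅
  n3: {k,y} / {y}
  n4: {j,k} / {y}

Live sets:
  n0: in=∅ out={y}
  n1: in={y} out={y}
  n2: in={y} out={y}
  n3: in={y} out={y}
  n4: in={y} out=∅

Interference:
  j↔{k,y}
  k↔{j,y}
  q↔{y}
  y↔{j,k,q}

Registers:
  clique {j,k,y} ⇒ need ≥ 3
  3-colouring: r0={y}  r1={j,q}  r2={k}
  χ = 3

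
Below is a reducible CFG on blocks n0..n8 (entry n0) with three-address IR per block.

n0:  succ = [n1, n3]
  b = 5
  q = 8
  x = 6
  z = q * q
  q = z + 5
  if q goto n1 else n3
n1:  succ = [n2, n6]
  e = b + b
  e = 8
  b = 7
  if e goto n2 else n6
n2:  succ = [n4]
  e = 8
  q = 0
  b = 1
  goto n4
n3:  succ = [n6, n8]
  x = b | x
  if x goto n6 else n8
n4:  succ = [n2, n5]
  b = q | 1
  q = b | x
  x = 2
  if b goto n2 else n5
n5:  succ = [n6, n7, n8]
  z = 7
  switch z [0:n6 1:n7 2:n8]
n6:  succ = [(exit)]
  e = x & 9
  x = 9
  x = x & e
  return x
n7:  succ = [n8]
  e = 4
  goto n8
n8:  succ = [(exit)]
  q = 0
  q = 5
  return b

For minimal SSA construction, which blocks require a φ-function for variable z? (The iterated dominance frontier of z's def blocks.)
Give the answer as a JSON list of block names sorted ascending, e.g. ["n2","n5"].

Answer: ["n6", "n8"]

Working:
idom tree: n1←n0 n2←n1 n3←n0 n4←n2 n5←n4 n6←n0 n7←n5 n8←n0
Dom at joins:
  n2: preds {n1,n4}: {n0,n1} ∩ {n0,n1,n2,n4} = {n0,n1}; idom=n1
  n6: preds {n1,n3,n5}: {n0,n1} ∩ {n0,n3} ∩ {n0,n1,n2,n4,n5} = {n0}; idom=n0
  n8: preds {n3,n5,n7}: {n0,n3} ∩ {n0,n1,n2,n4,n5} ∩ {n0,n1,n2,n4,n5,n7} = {n0}; idom=n0

DF derivation:
  join n2 pred n1: · stop@n1
  join n2 pred n4: n4→n2 stop@n1
  join n6 pred n1: n1 stop@n0
  join n6 pred n3: n3 stop@n0
  join n6 pred n5: n5→n4→n2→n1 stop@n0
  join n8 pred n3: n3 stop@n0
  join n8 pred n5: n5→n4→n2→n1 stop@n0
  join n8 pred n7: n7→n5→n4→n2→n1 stop@n0
  n0 → ∅
  n1 → {n6,n8}
  n2 → {n2,n6,n8}
  n3 → {n6,n8}
  n4 → {n2,n6,n8}
  n5 → {n6,n8}
  n6 → ∅
  n7 → {n8}
  n8 → ∅

φ for z: defs {n0,n5}
  DF⁺ = {n6,n8}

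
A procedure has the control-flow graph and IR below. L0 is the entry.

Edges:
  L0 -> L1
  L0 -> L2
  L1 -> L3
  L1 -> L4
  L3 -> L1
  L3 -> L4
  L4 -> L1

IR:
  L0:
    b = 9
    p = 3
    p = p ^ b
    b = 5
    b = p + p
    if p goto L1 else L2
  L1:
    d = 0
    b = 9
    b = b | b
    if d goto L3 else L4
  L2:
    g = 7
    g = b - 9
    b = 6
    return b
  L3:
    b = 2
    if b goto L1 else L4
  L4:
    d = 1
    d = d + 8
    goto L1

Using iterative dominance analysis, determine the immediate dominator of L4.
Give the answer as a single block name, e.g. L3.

Answer: L1

Analysis:
idom tree: L1←L0 L2←L0 L3←L1 L4←L1
Dom∩ at merges:
  L1: preds {L0,L3,L4}: {L0} ∩ {L0,L1,L3} ∩ {L0,L1,L4} = {L0}; idom=L0
  L4: preds {L1,L3}: {L0,L1} ∩ {L0,L1,L3} = {L0,L1}; idom=L1

idom(L4) = L1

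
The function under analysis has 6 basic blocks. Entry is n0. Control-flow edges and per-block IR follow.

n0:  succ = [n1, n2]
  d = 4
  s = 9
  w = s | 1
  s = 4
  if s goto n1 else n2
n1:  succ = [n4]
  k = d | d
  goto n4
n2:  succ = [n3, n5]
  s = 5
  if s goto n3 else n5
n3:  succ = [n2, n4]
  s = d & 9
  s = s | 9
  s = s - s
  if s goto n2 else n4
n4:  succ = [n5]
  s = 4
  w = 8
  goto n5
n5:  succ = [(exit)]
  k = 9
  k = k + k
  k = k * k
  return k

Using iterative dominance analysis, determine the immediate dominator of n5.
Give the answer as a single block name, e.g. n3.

idom tree: n1←n0 n2←n0 n3←n2 n4←n0 n5←n0
Join-block Dom:
  n2: preds {n0,n3}: {n0} ∩ {n0,n2,n3} = {n0}; idom=n0
  n4: preds {n1,n3}: {n0,n1} ∩ {n0,n2,n3} = {n0}; idom=n0
  n5: preds {n2,n4}: {n0,n2} ∩ {n0,n4} = {n0}; idom=n0

idom(n5) = n0

Answer: n0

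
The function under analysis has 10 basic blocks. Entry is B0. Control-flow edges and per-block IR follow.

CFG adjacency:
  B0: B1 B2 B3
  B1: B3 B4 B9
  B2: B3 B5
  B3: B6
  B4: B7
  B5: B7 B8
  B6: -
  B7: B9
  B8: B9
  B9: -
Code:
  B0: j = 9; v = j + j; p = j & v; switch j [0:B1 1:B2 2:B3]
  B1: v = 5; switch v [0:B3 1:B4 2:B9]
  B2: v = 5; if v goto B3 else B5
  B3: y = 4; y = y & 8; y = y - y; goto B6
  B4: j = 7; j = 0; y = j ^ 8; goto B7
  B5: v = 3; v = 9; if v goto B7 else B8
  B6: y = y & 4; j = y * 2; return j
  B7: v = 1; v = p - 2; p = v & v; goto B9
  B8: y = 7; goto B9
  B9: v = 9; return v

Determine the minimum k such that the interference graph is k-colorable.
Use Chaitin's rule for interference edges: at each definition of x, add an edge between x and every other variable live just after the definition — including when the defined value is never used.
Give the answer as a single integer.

Answer: 3

Analysis:
Per-block:
  B0: {j,p,v} / ∅
  B1: {v} / ∅
  B2: {v} / ∅
  B3: {y} / ∅
  B4: {j,y} / ∅
  B5: {v} / ∅
  B6: {j,y} / {y}
  B7: {p,v} / {p}
  B8: {y} / ∅
  B9: {v} / ∅

Backward fixpoint:
  B0 li=∅ lo={p}
  B1 li={p} lo={p}
  B2 li={p} lo={p}
  B3 li=∅ lo={y}
  B4 li={p} lo={p}
  B5 li={p} lo={p}
  B6 li={y} lo=∅
  B7 li={p} lo=∅
  B8 li=∅ lo=∅
  B9 li=∅ lo=∅

Conflict graph:
  j — {p,v}
  p — {j,v,y}
  v — {j,p}
  y — {p}

Registers:
  lower bound: {j,p,v} mutually conflict ⇒ χ ≥ 3
  assign j→c1 p→c0 v→c2 y→c1 — no edge inside a register ⇒ χ ≤ 3
  χ = 3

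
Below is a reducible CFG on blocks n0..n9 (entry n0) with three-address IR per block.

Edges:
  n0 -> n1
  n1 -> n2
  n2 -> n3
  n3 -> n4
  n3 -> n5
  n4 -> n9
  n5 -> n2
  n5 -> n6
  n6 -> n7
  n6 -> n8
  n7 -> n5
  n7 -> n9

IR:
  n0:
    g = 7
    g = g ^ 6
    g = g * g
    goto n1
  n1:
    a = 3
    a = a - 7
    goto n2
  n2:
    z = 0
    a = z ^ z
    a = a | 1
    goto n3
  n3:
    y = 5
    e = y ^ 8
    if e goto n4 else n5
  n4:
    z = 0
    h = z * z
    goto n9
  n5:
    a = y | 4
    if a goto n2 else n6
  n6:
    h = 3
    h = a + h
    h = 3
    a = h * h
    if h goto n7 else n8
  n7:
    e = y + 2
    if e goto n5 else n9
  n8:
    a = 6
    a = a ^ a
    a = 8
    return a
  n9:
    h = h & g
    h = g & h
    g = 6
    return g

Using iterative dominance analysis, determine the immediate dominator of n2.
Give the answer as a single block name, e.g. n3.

idom tree: n1←n0 n2←n1 n3←n2 n4←n3 n5←n3 n6←n5 n7←n6 n8←n6 n9←n3
Dom at joins:
  n2: preds {n1,n5}: {n0,n1} ∩ {n0,n1,n2,n3,n5} = {n0,n1}; idom=n1
  n5: preds {n3,n7}: {n0,n1,n2,n3} ∩ {n0,n1,n2,n3,n5,n6,n7} = {n0,n1,n2,n3}; idom=n3
  n9: preds {n4,n7}: {n0,n1,n2,n3,n4} ∩ {n0,n1,n2,n3,n5,n6,n7} = {n0,n1,n2,n3}; idom=n3

idom(n2) = n1

Answer: n1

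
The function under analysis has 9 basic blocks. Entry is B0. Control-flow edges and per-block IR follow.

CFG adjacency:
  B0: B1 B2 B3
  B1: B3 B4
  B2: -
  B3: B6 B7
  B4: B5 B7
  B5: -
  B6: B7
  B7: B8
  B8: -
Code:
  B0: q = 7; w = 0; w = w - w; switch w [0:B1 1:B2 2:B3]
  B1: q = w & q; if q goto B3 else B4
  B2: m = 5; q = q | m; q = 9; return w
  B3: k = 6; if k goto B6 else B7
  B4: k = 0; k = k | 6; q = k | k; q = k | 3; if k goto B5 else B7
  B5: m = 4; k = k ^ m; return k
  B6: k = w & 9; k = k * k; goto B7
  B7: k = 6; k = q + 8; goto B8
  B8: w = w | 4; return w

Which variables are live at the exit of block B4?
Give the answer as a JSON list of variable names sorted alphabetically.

Answer: ["k", "q", "w"]

Working:
def/use:
  B0: def={q,w} ue=∅
  B1: def={q} ue={q,w}
  B2: def={m,q} ue={q,w}
  B3: def={k} ue=∅
  B4: def={k,q} ue=∅
  B5: def={k,m} ue={k}
  B6: def={k} ue={w}
  B7: def={k} ue={q}
  B8: def={w} ue={w}

Backward fixpoint:
  B0: in=∅ out={q,w}
  B1: in={q,w} out={q,w}
  B2: in={q,w} out=∅
  B3: in={q,w} out={q,w}
  B4: in={w} out={k,q,w}
  B5: in={k} out=∅
  B6: in={q,w} out={q,w}
  B7: in={q,w} out={w}
  B8: in={w} out=∅

live-out(B4) = ["k", "q", "w"]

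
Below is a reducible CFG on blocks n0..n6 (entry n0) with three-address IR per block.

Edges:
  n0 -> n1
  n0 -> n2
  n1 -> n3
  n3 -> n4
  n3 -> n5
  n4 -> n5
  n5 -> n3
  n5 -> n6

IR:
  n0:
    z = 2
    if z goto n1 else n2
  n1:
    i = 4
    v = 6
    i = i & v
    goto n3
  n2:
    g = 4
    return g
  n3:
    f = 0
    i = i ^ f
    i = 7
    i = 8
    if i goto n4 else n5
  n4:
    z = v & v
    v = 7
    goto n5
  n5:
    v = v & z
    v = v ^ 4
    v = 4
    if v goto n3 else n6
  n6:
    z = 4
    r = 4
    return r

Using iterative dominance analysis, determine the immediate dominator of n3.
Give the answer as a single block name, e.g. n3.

Answer: n1

Working:
idom tree: n1←n0 n2←n0 n3←n1 n4←n3 n5←n3 n6←n5
Dom∩ at merges:
  n3: preds {n1,n5}: {n0,n1} ∩ {n0,n1,n3,n5} = {n0,n1}; idom=n1
  n5: preds {n3,n4}: {n0,n1,n3} ∩ {n0,n1,n3,n4} = {n0,n1,n3}; idom=n3

idom(n3) = n1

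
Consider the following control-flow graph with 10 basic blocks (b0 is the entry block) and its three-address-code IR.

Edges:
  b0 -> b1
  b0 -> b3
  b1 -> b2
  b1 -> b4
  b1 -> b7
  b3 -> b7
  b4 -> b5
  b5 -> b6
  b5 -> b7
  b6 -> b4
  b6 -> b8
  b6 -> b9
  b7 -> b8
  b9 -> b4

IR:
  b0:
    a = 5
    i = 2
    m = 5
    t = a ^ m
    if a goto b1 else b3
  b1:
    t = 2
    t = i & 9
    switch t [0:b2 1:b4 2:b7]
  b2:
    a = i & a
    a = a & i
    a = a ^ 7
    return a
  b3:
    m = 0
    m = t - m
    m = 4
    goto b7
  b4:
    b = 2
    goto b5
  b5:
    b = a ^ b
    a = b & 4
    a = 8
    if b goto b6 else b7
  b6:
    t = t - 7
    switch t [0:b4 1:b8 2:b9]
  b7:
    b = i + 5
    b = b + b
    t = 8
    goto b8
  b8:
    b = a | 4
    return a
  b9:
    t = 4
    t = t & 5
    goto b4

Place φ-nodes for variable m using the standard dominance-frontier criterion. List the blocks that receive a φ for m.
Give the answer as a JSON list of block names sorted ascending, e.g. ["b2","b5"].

idom tree: b1←b0 b2←b1 b3←b0 b4←b1 b5←b4 b6←b5 b7←b0 b8←b0 b9←b6
Join-block Dom:
  b4: preds {b1,b6,b9}: {b0,b1} ∩ {b0,b1,b4,b5,b6} ∩ {b0,b1,b4,b5,b6,b9} = {b0,b1}; idom=b1
  b7: preds {b1,b3,b5}: {b0,b1} ∩ {b0,b3} ∩ {b0,b1,b4,b5} = {b0}; idom=b0
  b8: preds {b6,b7}: {b0,b1,b4,b5,b6} ∩ {b0,b7} = {b0}; idom=b0

Frontier:
  join b4 pred b1: · stop@b1
  join b4 pred b6: b6→b5→b4 stop@b1
  join b4 pred b9: b9→b6→b5→b4 stop@b1
  join b7 pred b1: b1 stop@b0
  join b7 pred b3: b3 stop@b0
  join b7 pred b5: b5→b4→b1 stop@b0
  join b8 pred b6: b6→b5→b4→b1 stop@b0
  join b8 pred b7: b7 stop@b0
  DF(b0)=∅
  DF(b1)={b7,b8}
  DF(b2)=∅
  DF(b3)={b7}
  DF(b4)={b4,b7,b8}
  DF(b5)={b4,b7,b8}
  DF(b6)={b4,b8}
  DF(b7)={b8}
  DF(b8)=∅
  DF(b9)={b4}

φ for m: defs {b0,b3}
  DF⁺ = {b7,b8}

Answer: ["b7", "b8"]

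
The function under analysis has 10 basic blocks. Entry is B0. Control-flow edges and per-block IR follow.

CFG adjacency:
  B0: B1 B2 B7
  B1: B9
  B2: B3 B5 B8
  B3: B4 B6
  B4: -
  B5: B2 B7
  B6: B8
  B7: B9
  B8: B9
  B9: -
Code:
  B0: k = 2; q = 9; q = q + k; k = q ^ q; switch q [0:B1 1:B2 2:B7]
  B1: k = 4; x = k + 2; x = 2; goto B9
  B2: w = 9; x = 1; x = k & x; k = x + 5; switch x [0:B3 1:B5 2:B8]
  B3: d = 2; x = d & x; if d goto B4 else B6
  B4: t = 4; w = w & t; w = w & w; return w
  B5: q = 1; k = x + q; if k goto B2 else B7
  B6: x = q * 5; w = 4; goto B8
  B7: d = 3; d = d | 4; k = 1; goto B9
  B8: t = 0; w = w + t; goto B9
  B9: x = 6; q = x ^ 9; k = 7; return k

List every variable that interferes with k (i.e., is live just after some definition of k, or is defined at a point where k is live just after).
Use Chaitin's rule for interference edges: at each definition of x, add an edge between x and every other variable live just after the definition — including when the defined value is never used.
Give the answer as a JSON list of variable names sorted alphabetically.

def/use:
  B0: {k,q} / ∅
  B1: {k,x} / ∅
  B2: {k,w,x} / {k}
  B3: {d,x} / {x}
  B4: {t,w} / {w}
  B5: {k,q} / {x}
  B6: {w,x} / {q}
  B7: {d,k} / ∅
  B8: {t,w} / {w}
  B9: {k,q,x} / ∅

Live sets:
  B0 li=∅ lo={k,q}
  B1 li=∅ lo=∅
  B2 li={k,q} lo={q,w,x}
  B3 li={q,w,x} lo={q,w}
  B4 li={w} lo=∅
  B5 li={x} lo={k,q}
  B6 li={q} lo={w}
  B7 li=∅ lo=∅
  B8 li={w} lo=∅
  B9 li=∅ lo=∅

Interference:
  d: {q,w,x}
  k: {q,w,x}
  q: {d,k,w,x}
  t: {w}
  w: {d,k,q,t,x}
  x: {d,k,q,w}

N(k) = ["q", "w", "x"]

Answer: ["q", "w", "x"]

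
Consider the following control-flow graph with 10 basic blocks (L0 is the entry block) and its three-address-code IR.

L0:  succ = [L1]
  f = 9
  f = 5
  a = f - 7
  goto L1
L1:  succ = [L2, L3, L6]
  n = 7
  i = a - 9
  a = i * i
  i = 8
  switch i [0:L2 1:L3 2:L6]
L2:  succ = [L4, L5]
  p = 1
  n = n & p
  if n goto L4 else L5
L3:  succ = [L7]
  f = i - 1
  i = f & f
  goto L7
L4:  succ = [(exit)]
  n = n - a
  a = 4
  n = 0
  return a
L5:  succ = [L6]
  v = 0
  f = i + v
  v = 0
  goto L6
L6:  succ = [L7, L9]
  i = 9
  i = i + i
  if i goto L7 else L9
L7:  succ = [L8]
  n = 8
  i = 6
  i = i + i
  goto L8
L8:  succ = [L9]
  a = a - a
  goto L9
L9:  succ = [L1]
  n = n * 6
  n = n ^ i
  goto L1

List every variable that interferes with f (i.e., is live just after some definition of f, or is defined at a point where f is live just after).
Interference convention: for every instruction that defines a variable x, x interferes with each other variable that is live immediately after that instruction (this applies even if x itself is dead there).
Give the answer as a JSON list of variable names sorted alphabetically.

Answer: ["a", "n"]

Analysis:
def/use:
  L0: def={a,f} ue=∅
  L1: def={a,i,n} ue={a}
  L2: def={n,p} ue={n}
  L3: def={f,i} ue={i}
  L4: def={a,n} ue={a,n}
  L5: def={f,v} ue={i}
  L6: def={i} ue=∅
  L7: def={i,n} ue=∅
  L8: def={a} ue={a}
  L9: def={n} ue={i,n}

Live sets:
  L0 li=∅ lo={a}
  L1 li={a} lo={a,i,n}
  L2 li={a,i,n} lo={a,i,n}
  L3 li={a,i} lo={a}
  L4 li={a,n} lo=∅
  L5 li={a,i,n} lo={a,n}
  L6 li={a,n} lo={a,i,n}
  L7 li={a} lo={a,i,n}
  L8 li={a,i,n} lo={a,i,n}
  L9 li={a,i,n} lo={a}

Conflict graph:
  a↔{f,i,n,p,v}
  f↔{a,n}
  i↔{a,n,p,v}
  n↔{a,f,i,p,v}
  p↔{a,i,n}
  v↔{a,i,n}

N(f) = ["a", "n"]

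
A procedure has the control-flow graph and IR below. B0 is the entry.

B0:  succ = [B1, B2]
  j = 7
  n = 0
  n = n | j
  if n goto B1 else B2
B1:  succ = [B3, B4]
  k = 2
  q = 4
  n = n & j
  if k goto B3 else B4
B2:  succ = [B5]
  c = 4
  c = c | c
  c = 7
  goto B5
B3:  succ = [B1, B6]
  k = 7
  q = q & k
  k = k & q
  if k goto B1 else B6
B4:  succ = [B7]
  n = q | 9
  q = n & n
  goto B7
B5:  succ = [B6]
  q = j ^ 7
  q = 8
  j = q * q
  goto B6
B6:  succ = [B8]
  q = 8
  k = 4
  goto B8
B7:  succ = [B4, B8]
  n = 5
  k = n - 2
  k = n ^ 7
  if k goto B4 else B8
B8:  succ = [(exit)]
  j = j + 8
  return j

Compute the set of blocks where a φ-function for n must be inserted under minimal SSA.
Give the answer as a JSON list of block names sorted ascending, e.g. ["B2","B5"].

idom tree: B1←B0 B2←B0 B3←B1 B4←B1 B5←B2 B6←B0 B7←B4 B8←B0
Join-block Dom:
  B1: preds {B0,B3}: {B0} ∩ {B0,B1,B3} = {B0}; idom=B0
  B4: preds {B1,B7}: {B0,B1} ∩ {B0,B1,B4,B7} = {B0,B1}; idom=B1
  B6: preds {B3,B5}: {B0,B1,B3} ∩ {B0,B2,B5} = {B0}; idom=B0
  B8: preds {B6,B7}: {B0,B6} ∩ {B0,B1,B4,B7} = {B0}; idom=B0

Frontier:
  join B1 pred B0: · stop@B0
  join B1 pred B3: B3→B1 stop@B0
  join B4 pred B1: · stop@B1
  join B4 pred B7: B7→B4 stop@B1
  join B6 pred B3: B3→B1 stop@B0
  join B6 pred B5: B5→B2 stop@B0
  join B8 pred B6: B6 stop@B0
  join B8 pred B7: B7→B4→B1 stop@B0
  B0: DF=∅
  B1: DF={B1,B6,B8}
  B2: DF={B6}
  B3: DF={B1,B6}
  B4: DF={B4,B8}
  B5: DF={B6}
  B6: DF={B8}
  B7: DF={B4,B8}
  B8: DF=∅

φ for n: defs {B0,B1,B4,B7}
  DF⁺ = {B1,B4,B6,B8}

Answer: ["B1", "B4", "B6", "B8"]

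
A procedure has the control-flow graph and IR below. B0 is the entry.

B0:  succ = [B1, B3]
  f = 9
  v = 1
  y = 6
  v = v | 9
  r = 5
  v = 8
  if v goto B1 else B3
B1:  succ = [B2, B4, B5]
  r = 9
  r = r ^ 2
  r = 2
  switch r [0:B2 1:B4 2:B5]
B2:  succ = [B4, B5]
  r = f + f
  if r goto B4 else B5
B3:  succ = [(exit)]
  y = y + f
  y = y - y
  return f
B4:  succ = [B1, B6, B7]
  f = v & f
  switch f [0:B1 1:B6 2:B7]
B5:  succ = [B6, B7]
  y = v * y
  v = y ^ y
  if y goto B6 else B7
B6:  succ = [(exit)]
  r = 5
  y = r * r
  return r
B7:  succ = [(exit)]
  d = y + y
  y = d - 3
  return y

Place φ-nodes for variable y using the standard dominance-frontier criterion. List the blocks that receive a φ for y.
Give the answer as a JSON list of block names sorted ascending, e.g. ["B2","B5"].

idom tree: B1←B0 B2←B1 B3←B0 B4←B1 B5←B1 B6←B1 B7←B1
Dom∩ at merges:
  B1: preds {B0,B4}: {B0} ∩ {B0,B1,B4} = {B0}; idom=B0
  B4: preds {B1,B2}: {B0,B1} ∩ {B0,B1,B2} = {B0,B1}; idom=B1
  B5: preds {B1,B2}: {B0,B1} ∩ {B0,B1,B2} = {B0,B1}; idom=B1
  B6: preds {B4,B5}: {B0,B1,B4} ∩ {B0,B1,B5} = {B0,B1}; idom=B1
  B7: preds {B4,B5}: {B0,B1,B4} ∩ {B0,B1,B5} = {B0,B1}; idom=B1

DF walk-up:
  B1←B0: walk · to B0
  B1←B4: walk B4→B1 to B0
  B4←B1: walk · to B1
  B4←B2: walk B2 to B1
  B5←B1: walk · to B1
  B5←B2: walk B2 to B1
  B6←B4: walk B4 to B1
  B6←B5: walk B5 to B1
  B7←B4: walk B4 to B1
  B7←B5: walk B5 to B1
  B0: DF=∅
  B1: DF={B1}
  B2: DF={B4,B5}
  B3: DF=∅
  B4: DF={B1,B6,B7}
  B5: DF={B6,B7}
  B6: DF=∅
  B7: DF=∅

φ for y: defs {B0,B3,B5,B6,B7}
  DF⁺ = {B6,B7}

Answer: ["B6", "B7"]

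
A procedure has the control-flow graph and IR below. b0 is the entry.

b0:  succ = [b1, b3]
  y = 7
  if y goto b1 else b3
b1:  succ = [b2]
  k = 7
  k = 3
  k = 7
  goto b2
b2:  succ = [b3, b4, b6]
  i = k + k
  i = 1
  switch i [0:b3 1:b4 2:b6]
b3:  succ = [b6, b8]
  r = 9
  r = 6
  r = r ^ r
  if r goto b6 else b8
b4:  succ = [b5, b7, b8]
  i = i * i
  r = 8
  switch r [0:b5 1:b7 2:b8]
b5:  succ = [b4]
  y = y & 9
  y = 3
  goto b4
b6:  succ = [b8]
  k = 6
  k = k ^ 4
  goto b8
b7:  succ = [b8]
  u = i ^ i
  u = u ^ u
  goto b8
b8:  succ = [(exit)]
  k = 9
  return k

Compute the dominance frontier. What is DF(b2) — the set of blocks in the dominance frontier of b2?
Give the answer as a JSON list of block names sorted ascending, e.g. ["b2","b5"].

idom tree: b1←b0 b2←b1 b3←b0 b4←b2 b5←b4 b6←b0 b7←b4 b8←b0
Dom at joins:
  b3: preds {b0,b2}: {b0} ∩ {b0,b1,b2} = {b0}; idom=b0
  b4: preds {b2,b5}: {b0,b1,b2} ∩ {b0,b1,b2,b4,b5} = {b0,b1,b2}; idom=b2
  b6: preds {b2,b3}: {b0,b1,b2} ∩ {b0,b3} = {b0}; idom=b0
  b8: preds {b3,b4,b6,b7}: {b0,b3} ∩ {b0,b1,b2,b4} ∩ {b0,b6} ∩ {b0,b1,b2,b4,b7} = {b0}; idom=b0

DF derivation:
  b3←b0: walk · to b0
  b3←b2: walk b2→b1 to b0
  b4←b2: walk · to b2
  b4←b5: walk b5→b4 to b2
  b6←b2: walk b2→b1 to b0
  b6←b3: walk b3 to b0
  b8←b3: walk b3 to b0
  b8←b4: walk b4→b2→b1 to b0
  b8←b6: walk b6 to b0
  b8←b7: walk b7→b4→b2→b1 to b0
  b0: DF=∅
  b1: DF={b3,b6,b8}
  b2: DF={b3,b6,b8}
  b3: DF={b6,b8}
  b4: DF={b4,b8}
  b5: DF={b4}
  b6: DF={b8}
  b7: DF={b8}
  b8: DF=∅

DF(b2) = ["b3", "b6", "b8"]

Answer: ["b3", "b6", "b8"]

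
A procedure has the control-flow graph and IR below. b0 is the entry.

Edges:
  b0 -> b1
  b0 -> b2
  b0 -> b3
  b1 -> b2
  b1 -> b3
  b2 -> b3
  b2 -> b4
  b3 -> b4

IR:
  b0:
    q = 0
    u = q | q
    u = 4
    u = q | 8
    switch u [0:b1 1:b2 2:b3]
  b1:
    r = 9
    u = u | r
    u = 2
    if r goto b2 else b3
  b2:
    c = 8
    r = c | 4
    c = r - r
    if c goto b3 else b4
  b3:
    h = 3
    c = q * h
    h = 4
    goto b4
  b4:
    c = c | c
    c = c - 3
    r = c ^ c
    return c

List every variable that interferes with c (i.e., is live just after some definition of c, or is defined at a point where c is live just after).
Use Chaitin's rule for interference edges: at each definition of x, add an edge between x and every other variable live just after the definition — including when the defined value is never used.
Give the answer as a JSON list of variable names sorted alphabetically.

Answer: ["h", "q", "r"]

Working:
def/use:
  b0: def={q,u} ue=∅
  b1: def={r,u} ue={u}
  b2: def={c,r} ue=∅
  b3: def={c,h} ue={q}
  b4: def={c,r} ue={c}

Live sets:
  b0: in=∅ out={q,u}
  b1: in={q,u} out={q}
  b2: in={q} out={c,q}
  b3: in={q} out={c}
  b4: in={c} out=∅

Conflict graph:
  c↔{h,q,r}
  h↔{c,q}
  q↔{c,h,r,u}
  r↔{c,q,u}
  u↔{q,r}

N(c) = ["h", "q", "r"]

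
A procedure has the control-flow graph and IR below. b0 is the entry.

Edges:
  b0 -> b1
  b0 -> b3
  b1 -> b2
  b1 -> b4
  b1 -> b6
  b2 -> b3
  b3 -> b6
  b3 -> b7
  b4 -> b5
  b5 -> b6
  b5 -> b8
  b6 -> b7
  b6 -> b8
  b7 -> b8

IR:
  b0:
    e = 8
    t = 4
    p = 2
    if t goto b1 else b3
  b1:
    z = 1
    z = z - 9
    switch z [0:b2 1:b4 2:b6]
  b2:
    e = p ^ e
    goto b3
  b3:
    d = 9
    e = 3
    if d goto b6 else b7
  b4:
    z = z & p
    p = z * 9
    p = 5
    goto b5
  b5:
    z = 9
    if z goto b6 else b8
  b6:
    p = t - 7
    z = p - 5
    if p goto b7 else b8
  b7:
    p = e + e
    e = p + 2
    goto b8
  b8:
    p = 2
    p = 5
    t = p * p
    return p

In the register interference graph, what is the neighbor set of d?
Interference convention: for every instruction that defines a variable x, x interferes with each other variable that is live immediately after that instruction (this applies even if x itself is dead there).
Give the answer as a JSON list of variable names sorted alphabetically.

def/use:
  b0 def {e,p,t} use ∅
  b1 def {z} use ∅
  b2 def {e} use {e,p}
  b3 def {d,e} use ∅
  b4 def {p,z} use {p,z}
  b5 def {z} use ∅
  b6 def {p,z} use {t}
  b7 def {e,p} use {e}
  b8 def {p,t} use ∅

Backward fixpoint:
  live b0: ∅→{e,p,t}
  live b1: {e,p,t}→{e,p,t,z}
  live b2: {e,p,t}→{t}
  live b3: {t}→{e,t}
  live b4: {e,p,t,z}→{e,t}
  live b5: {e,t}→{e,t}
  live b6: {e,t}→{e}
  live b7: {e}→∅
  live b8: ∅→∅

Interfere edges:
  d — {e,t}
  e — {d,p,t,z}
  p — {e,t,z}
  t — {d,e,p,z}
  z — {e,p,t}

N(d) = ["e", "t"]

Answer: ["e", "t"]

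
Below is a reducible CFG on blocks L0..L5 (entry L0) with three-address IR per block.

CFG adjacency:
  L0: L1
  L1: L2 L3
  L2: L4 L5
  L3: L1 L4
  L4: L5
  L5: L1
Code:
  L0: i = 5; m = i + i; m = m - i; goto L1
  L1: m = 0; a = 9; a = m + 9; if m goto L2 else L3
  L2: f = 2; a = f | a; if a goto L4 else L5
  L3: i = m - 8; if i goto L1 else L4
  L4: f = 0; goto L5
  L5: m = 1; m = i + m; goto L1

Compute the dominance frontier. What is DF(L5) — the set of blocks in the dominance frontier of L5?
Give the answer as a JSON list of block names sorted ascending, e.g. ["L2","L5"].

idom tree: L1←L0 L2←L1 L3←L1 L4←L1 L5←L1
Join-block Dom:
  L1: preds {L0,L3,L5}: {L0} ∩ {L0,L1,L3} ∩ {L0,L1,L5} = {L0}; idom=L0
  L4: preds {L2,L3}: {L0,L1,L2} ∩ {L0,L1,L3} = {L0,L1}; idom=L1
  L5: preds {L2,L4}: {L0,L1,L2} ∩ {L0,L1,L4} = {L0,L1}; idom=L1

DF derivation:
  join L1 pred L0: · stop@L0
  join L1 pred L3: L3→L1 stop@L0
  join L1 pred L5: L5→L1 stop@L0
  join L4 pred L2: L2 stop@L1
  join L4 pred L3: L3 stop@L1
  join L5 pred L2: L2 stop@L1
  join L5 pred L4: L4 stop@L1
  DF(L0)=∅
  DF(L1)={L1}
  DF(L2)={L4,L5}
  DF(L3)={L1,L4}
  DF(L4)={L5}
  DF(L5)={L1}

DF(L5) = ["L1"]

Answer: ["L1"]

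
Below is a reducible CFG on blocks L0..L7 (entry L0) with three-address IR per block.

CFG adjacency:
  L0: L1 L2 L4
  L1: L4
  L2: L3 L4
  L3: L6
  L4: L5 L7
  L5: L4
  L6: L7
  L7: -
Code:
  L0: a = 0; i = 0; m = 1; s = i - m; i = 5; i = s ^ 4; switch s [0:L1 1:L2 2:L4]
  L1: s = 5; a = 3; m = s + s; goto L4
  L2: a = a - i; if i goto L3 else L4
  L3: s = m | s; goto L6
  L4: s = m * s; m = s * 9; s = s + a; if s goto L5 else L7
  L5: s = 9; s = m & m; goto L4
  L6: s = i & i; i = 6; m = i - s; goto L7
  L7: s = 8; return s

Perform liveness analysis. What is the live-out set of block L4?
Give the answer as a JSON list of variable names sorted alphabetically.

Answer: ["a", "m"]

Derivation:
def/use:
  L0: def={a,i,m,s} ue=∅
  L1: def={a,m,s} ue=∅
  L2: def={a} ue={a,i}
  L3: def={s} ue={m,s}
  L4: def={m,s} ue={a,m,s}
  L5: def={s} ue={m}
  L6: def={i,m,s} ue={i}
  L7: def={s} ue=∅

Liveness:
  L0: in=∅ out={a,i,m,s}
  L1: in=∅ out={a,m,s}
  L2: in={a,i,m,s} out={a,i,m,s}
  L3: in={i,m,s} out={i}
  L4: in={a,m,s} out={a,m}
  L5: in={a,m} out={a,m,s}
  L6: in={i} out=∅
  L7: in=∅ out=∅

live-out(L4) = ["a", "m"]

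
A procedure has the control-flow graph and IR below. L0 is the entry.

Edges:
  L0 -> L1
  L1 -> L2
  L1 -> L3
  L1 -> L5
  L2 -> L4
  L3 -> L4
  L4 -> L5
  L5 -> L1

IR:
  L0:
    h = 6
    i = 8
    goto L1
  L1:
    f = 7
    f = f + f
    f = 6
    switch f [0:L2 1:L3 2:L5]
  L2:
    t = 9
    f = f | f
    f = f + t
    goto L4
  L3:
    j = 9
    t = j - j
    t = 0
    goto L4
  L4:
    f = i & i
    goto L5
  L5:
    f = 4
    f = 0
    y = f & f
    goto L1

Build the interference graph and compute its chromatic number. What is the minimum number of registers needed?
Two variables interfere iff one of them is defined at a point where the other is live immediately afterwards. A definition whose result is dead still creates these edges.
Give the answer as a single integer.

Per-block:
  L0 def {h,i} use ∅
  L1 def {f} use ∅
  L2 def {f,t} use {f}
  L3 def {j,t} use ∅
  L4 def {f} use {i}
  L5 def {f,y} use ∅

Backward fixpoint:
  L0 li=∅ lo={i}
  L1 li={i} lo={f,i}
  L2 li={f,i} lo={i}
  L3 li={i} lo={i}
  L4 li={i} lo={i}
  L5 li={i} lo={i}

Conflict graph:
  f: {i,t}
  h: ∅
  i: {f,j,t,y}
  j: {i}
  t: {f,i}
  y: {i}

Chromatic number:
  clique {f,i,t} ⇒ need ≥ 3
  3-colouring: c0={h,i}  c1={f,j,y}  c2={t}
  χ = 3

Answer: 3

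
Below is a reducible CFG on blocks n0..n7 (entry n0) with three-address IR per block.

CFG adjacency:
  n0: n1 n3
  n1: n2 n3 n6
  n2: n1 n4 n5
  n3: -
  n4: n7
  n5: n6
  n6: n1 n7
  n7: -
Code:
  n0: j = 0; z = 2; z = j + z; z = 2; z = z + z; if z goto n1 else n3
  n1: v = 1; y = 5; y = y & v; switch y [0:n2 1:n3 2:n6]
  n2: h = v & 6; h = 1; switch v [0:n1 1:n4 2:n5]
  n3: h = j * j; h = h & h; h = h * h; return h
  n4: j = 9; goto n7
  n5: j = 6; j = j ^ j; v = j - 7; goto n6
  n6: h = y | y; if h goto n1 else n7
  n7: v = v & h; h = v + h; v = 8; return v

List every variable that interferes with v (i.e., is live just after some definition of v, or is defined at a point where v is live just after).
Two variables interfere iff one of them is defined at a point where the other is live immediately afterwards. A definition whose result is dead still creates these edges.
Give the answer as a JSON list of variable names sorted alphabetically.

Answer: ["h", "j", "y"]

Analysis:
def/use:
  n0: def={j,z} ue=∅
  n1: def={v,y} ue=∅
  n2: def={h} ue={v}
  n3: def={h} ue={j}
  n4: def={j} ue=∅
  n5: def={j,v} ue=∅
  n6: def={h} ue={y}
  n7: def={h,v} ue={h,v}

Live sets:
  n0: in=∅ out={j}
  n1: in={j} out={j,v,y}
  n2: in={j,v,y} out={h,j,v,y}
  n3: in={j} out=∅
  n4: in={h,v} out={h,v}
  n5: in={y} out={j,v,y}
  n6: in={j,v,y} out={h,j,v}
  n7: in={h,v} out=∅

Interfere edges:
  h↔{j,v,y}
  j↔{h,v,y,z}
  v↔{h,j,y}
  y↔{h,j,v}
  z↔{j}

N(v) = ["h", "j", "y"]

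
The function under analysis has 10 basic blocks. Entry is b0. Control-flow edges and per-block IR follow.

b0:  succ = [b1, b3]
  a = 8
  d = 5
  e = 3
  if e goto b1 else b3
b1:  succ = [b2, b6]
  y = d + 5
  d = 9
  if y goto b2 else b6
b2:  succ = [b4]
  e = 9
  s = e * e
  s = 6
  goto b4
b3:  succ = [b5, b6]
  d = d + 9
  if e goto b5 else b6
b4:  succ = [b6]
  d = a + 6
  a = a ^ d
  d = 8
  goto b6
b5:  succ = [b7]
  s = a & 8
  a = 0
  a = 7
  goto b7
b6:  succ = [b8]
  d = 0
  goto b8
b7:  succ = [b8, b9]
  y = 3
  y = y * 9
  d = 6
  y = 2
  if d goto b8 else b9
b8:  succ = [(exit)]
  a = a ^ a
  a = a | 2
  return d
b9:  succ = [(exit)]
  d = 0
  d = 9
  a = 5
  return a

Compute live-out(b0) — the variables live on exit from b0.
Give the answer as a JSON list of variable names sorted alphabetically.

Answer: ["a", "d", "e"]

Derivation:
Per-block:
  b0: {a,d,e} / ∅
  b1: {d,y} / {d}
  b2: {e,s} / ∅
  b3: {d} / {d,e}
  b4: {a,d} / {a}
  b5: {a,s} / {a}
  b6: {d} / ∅
  b7: {d,y} / ∅
  b8: {a} / {a,d}
  b9: {a,d} / ∅

Backward fixpoint:
  b0 li=∅ lo={a,d,e}
  b1 li={a,d} lo={a}
  b2 li={a} lo={a}
  b3 li={a,d,e} lo={a}
  b4 li={a} lo={a}
  b5 li={a} lo={a}
  b6 li={a} lo={a,d}
  b7 li={a} lo={a,d}
  b8 li={a,d} lo=∅
  b9 li=∅ lo=∅

live-out(b0) = ["a", "d", "e"]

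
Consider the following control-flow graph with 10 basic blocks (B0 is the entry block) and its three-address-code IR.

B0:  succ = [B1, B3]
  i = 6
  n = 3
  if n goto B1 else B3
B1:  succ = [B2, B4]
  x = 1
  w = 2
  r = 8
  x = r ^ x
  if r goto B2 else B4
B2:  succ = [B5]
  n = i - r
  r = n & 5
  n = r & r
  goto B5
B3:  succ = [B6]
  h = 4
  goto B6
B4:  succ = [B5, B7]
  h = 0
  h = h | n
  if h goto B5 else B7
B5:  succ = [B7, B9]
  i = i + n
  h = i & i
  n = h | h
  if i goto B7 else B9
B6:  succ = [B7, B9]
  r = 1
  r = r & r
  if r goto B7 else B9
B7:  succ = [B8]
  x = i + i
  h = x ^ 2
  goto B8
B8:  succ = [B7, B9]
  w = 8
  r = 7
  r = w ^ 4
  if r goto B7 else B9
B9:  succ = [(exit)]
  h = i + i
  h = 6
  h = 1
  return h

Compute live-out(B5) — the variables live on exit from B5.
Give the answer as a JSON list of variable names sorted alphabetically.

Answer: ["i"]

Analysis:
Per-block:
  B0: {i,n} / ∅
  B1: {r,w,x} / ∅
  B2: {n,r} / {i,r}
  B3: {h} / ∅
  B4: {h} / {n}
  B5: {h,i,n} / {i,n}
  B6: {r} / ∅
  B7: {h,x} / {i}
  B8: {r,w} / ∅
  B9: {h} / {i}

Backward fixpoint:
  B0 li=∅ lo={i,n}
  B1 li={i,n} lo={i,n,r}
  B2 li={i,r} lo={i,n}
  B3 li={i} lo={i}
  B4 li={i,n} lo={i,n}
  B5 li={i,n} lo={i}
  B6 li={i} lo={i}
  B7 li={i} lo={i}
  B8 li={i} lo={i}
  B9 li={i} lo=∅

live-out(B5) = ["i"]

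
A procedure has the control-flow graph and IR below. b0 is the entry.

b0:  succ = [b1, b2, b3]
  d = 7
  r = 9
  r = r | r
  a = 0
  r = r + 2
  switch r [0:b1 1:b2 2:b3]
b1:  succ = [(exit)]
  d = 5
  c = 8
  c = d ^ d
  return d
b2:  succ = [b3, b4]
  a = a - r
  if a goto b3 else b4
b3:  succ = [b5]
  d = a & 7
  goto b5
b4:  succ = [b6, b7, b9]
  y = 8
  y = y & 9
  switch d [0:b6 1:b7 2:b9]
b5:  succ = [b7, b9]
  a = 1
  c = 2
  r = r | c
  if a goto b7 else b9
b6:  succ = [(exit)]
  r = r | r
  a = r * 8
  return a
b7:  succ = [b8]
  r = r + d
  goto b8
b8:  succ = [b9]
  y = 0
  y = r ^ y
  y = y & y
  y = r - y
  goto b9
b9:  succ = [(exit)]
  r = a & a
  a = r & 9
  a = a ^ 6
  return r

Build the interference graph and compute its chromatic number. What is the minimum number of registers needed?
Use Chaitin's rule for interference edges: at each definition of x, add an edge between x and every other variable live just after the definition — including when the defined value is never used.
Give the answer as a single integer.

Answer: 4

Derivation:
def/use:
  b0 def {a,d,r} use ∅
  b1 def {c,d} use ∅
  b2 def {a} use {a,r}
  b3 def {d} use {a}
  b4 def {y} use {d}
  b5 def {a,c,r} use {r}
  b6 def {a,r} use {r}
  b7 def {r} use {d,r}
  b8 def {y} use {r}
  b9 def {a,r} use {a}

Liveness:
  live b0: ∅→{a,d,r}
  live b1: ∅→∅
  live b2: {a,d,r}→{a,d,r}
  live b3: {a,r}→{d,r}
  live b4: {a,d,r}→{a,d,r}
  live b5: {d,r}→{a,d,r}
  live b6: {r}→∅
  live b7: {a,d,r}→{a,r}
  live b8: {a,r}→{a}
  live b9: {a}→∅

Conflict graph:
  a — {c,d,r,y}
  c — {a,d,r}
  d — {a,c,r,y}
  r — {a,c,d,y}
  y — {a,d,r}

Registers:
  {a,c,d,r} pairwise interfere (4-clique) ⇒ χ ≥ 4
  assign a→r0 c→r3 d→r1 r→r2 y→r3 — no edge inside a register ⇒ χ ≤ 4
  χ = 4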